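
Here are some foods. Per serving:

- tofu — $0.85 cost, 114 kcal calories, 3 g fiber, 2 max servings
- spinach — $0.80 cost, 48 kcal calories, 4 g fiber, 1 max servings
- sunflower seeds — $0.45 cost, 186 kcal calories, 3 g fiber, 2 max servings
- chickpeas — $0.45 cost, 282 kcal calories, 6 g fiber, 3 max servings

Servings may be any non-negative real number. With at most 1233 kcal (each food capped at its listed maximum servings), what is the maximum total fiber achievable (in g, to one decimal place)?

Fiber per kcal: spinach 0.08333, tofu 0.02632, chickpeas 0.02128, sunflower seeds 0.01613.
Take 1 serving of spinach: uses 48 kcal, +4.0 g fiber (running total 4.0 g).
Take 2 servings of tofu: uses 228 kcal, +6.0 g fiber (running total 10.0 g).
Take 3 servings of chickpeas: uses 846 kcal, +18.0 g fiber (running total 28.0 g).
Take 0.5968 servings of sunflower seeds: uses 111 kcal, +1.8 g fiber (running total 29.8 g).
Greedy by best ratio exhausts the calories allowance optimally: 29.8 g.

29.8 g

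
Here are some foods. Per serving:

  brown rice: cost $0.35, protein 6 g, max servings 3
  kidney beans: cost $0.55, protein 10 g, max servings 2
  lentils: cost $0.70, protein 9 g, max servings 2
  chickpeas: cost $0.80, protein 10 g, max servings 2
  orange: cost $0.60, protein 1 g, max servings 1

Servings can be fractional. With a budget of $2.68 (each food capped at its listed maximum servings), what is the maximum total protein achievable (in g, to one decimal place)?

44.8 g

Protein per dollar: kidney beans 18.18, brown rice 17.14, lentils 12.86, chickpeas 12.5, orange 1.667.
Take 2 servings of kidney beans: spends $1.10, +20.0 g protein (running total 20.0 g).
Take 3 servings of brown rice: spends $1.05, +18.0 g protein (running total 38.0 g).
Take 0.7571 servings of lentils: spends $0.53, +6.8 g protein (running total 44.8 g).
Greedy by best ratio exhausts the cost allowance optimally: 44.8 g.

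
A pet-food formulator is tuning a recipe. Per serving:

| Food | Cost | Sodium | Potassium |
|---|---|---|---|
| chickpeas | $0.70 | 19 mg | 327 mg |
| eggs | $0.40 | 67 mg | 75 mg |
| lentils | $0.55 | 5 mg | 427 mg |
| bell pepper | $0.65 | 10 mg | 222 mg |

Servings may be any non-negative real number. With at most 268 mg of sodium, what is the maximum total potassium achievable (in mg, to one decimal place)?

22887.2 mg

Potassium per mg sodium: lentils 85.4, bell pepper 22.2, chickpeas 17.21, eggs 1.119.
With no serving limits, spend the whole sodium allowance on lentils: 268 mg / 5 mg × 427 mg = 22887.2 mg.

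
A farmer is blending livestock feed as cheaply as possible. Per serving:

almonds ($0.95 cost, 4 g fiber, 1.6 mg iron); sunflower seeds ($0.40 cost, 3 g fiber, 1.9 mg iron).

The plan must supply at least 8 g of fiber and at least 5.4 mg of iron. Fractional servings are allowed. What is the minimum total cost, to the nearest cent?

$1.14

Minimising a linear cost over {fiber ≥ 8, iron ≥ 5.4, servings ≥ 0} — the optimum is at a vertex, using one or two foods.
almonds only: max(8/4, 5.4/1.6) = 3.375 servings → $3.21.
sunflower seeds only: max(8/3, 5.4/1.9) = 2.842 servings → $1.14.
almonds + sunflower seeds: intersection lies outside the first quadrant.
Cheapest feasible corner: $1.14.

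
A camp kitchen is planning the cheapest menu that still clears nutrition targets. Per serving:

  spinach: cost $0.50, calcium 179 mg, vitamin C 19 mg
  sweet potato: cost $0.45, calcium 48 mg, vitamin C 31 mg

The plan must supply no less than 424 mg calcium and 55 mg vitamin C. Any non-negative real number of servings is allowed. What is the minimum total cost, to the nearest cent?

With two linear requirements the optimum uses one or two foods; enumerate the corners.
spinach only: max(424/179, 55/19) = 2.895 servings → $1.45.
sweet potato only: max(424/48, 55/31) = 8.833 servings → $3.98.
spinach + sweet potato with both tight: 2.265 servings and 0.3858 servings → $1.31.
The minimum over all feasible corners is $1.31.

$1.31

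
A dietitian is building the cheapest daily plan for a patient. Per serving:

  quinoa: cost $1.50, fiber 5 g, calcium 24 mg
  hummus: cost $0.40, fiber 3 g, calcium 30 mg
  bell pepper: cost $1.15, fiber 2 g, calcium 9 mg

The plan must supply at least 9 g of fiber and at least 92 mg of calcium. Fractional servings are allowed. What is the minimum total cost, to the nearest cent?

For a min-cost LP with two ≥-constraints, a basic feasible solution has at most two positive variables.
quinoa only: max(9/5, 92/24) = 3.833 servings → $5.75.
hummus only: max(9/3, 92/30) = 3.067 servings → $1.23.
bell pepper only: max(9/2, 92/9) = 10.22 servings → $11.76.
quinoa + hummus with both targets exact would need a negative amount; discard.
quinoa + bell pepper with both targets exact would need a negative amount; discard.
hummus + bell pepper with both targets exact would need a negative amount; discard.
Cheapest feasible corner: $1.23.

$1.23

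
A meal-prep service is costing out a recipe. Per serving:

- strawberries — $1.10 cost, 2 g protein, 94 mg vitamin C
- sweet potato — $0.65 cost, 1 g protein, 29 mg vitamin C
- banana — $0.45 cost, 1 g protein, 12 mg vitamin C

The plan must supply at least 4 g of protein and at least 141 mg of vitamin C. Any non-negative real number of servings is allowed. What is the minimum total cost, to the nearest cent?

$2.07

This is a tiny linear program; its minimum lies at a vertex of the feasible set. List the vertices and price them.
strawberries only: max(4/2, 141/94) = 2 servings → $2.20.
sweet potato only: max(4/1, 141/29) = 4.862 servings → $3.16.
banana only: max(4/1, 141/12) = 11.75 servings → $5.29.
strawberries + sweet potato with both tight: 0.6944 servings and 2.611 servings → $2.46.
strawberries + banana with both tight: 1.329 servings and 1.343 servings → $2.07.
sweet potato + banana with both targets exact would need a negative amount; discard.
Cheapest feasible corner: $2.07.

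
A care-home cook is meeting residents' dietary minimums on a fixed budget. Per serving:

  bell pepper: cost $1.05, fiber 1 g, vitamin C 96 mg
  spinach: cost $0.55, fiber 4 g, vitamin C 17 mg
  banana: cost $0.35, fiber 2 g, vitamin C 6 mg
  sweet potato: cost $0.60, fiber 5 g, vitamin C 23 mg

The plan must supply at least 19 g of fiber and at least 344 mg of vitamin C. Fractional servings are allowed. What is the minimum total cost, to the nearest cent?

bell pepper only: max(19/1, 344/96) = 19 servings → $19.95.
spinach only: max(19/4, 344/17) = 20.24 servings → $11.13.
banana only: max(19/2, 344/6) = 57.33 servings → $20.07.
sweet potato only: max(19/5, 344/23) = 14.96 servings → $8.97.
bell pepper + spinach with both tight: 2.869 servings and 4.033 servings → $5.23.
bell pepper + banana with both tight: 3.086 servings and 7.957 servings → $6.03.
bell pepper + sweet potato with both tight: 2.807 servings and 3.239 servings → $4.89.
spinach + banana with both targets exact would need a negative amount; discard.
spinach + sweet potato: the both-tight solution has a negative serving — not a feasible corner.
banana + sweet potato: the both-tight solution has a negative serving — not a feasible corner.
Cheapest feasible corner: $4.89.

$4.89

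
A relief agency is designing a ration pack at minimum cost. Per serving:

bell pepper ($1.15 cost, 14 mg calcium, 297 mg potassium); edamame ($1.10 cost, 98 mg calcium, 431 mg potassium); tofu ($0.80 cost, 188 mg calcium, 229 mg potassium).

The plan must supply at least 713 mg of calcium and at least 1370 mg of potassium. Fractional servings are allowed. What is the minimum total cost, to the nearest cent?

$4.13

An LP optimum is at a vertex; with two nutrient constraints at most two foods are used. Check each candidate.
bell pepper only: max(713/14, 1370/297) = 50.93 servings → $58.57.
edamame only: max(713/98, 1370/431) = 7.276 servings → $8.00.
tofu only: max(713/188, 1370/229) = 5.983 servings → $4.79.
bell pepper + edamame with both targets exact would need a negative amount; discard.
bell pepper + tofu with both tight: 1.791 servings and 3.659 servings → $4.99.
edamame + tofu with both tight: 1.609 servings and 2.954 servings → $4.13.
The minimum over all feasible corners is $4.13.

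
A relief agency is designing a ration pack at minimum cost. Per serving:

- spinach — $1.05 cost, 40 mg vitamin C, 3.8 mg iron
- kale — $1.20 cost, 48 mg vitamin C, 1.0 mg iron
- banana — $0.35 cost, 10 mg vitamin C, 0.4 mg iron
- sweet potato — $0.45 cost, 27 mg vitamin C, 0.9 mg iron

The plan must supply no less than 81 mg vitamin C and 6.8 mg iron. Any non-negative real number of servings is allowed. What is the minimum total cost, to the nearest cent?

spinach only: max(81/40, 6.8/3.8) = 2.025 servings → $2.13.
kale only: max(81/48, 6.8/1.0) = 6.8 servings → $8.16.
banana only: max(81/10, 6.8/0.4) = 17 servings → $5.95.
sweet potato only: max(81/27, 6.8/0.9) = 7.556 servings → $3.40.
spinach + kale with both tight: 1.723 servings and 0.2514 servings → $2.11.
spinach + banana with both tight: 1.618 servings and 1.627 servings → $2.27.
spinach + sweet potato with both tight: 1.662 servings and 0.5375 servings → $1.99.
kale + banana: intersection lies outside the first quadrant.
kale + sweet potato: intersection lies outside the first quadrant.
banana + sweet potato: the both-tight solution has a negative serving — not a feasible corner.
Cheapest feasible corner: $1.99.

$1.99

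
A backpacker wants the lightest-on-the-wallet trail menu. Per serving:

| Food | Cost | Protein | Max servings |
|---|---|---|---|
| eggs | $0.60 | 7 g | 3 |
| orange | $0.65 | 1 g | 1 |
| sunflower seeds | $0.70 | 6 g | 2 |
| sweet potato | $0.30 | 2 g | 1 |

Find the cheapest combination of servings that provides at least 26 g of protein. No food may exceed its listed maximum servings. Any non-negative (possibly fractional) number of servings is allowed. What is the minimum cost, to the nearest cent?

Cost per g of protein: eggs $0.0857, sunflower seeds $0.1167, sweet potato $0.1500, orange $0.6500.
Take 3 servings of eggs: +21.0 g protein for $1.80 (total $1.80, still need 5.0 g).
Take 0.8333 servings of sunflower seeds: +5.0 g protein for $0.58 (total $2.38, still need 0.0 g).
Filling from the cheapest source first is optimal under one linear minimum: $2.38.

$2.38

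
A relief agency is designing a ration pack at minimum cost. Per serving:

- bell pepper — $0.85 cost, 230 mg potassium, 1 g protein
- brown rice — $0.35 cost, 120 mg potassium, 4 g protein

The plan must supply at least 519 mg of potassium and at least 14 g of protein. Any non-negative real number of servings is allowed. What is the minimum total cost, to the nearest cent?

$1.51

At the optimum either one food covers both requirements or two foods hit both targets exactly; no other combination can be cheaper.
bell pepper only: max(519/230, 14/1) = 14 servings → $11.90.
brown rice only: max(519/120, 14/4) = 4.325 servings → $1.51.
bell pepper + brown rice with both tight: 0.495 servings and 3.376 servings → $1.60.
So the least-cost plan costs $1.51.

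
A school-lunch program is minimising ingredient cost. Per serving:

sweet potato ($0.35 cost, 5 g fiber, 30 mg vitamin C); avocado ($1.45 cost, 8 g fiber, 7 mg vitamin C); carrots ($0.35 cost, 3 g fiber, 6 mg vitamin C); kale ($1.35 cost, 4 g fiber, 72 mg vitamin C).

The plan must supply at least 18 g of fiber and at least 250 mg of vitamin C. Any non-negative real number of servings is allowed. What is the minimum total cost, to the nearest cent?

$2.92

This is a tiny linear program; its minimum lies at a vertex of the feasible set. List the vertices and price them.
sweet potato only: max(18/5, 250/30) = 8.333 servings → $2.92.
avocado only: max(18/8, 250/7) = 35.71 servings → $51.79.
carrots only: max(18/3, 250/6) = 41.67 servings → $14.58.
kale only: max(18/4, 250/72) = 4.5 servings → $6.08.
sweet potato + avocado: the both-tight solution has a negative serving — not a feasible corner.
sweet potato + carrots with both targets exact would need a negative amount; discard.
sweet potato + kale with both tight: 1.233 servings and 2.958 servings → $4.43.
avocado + carrots with both targets exact would need a negative amount; discard.
avocado + kale with both tight: 0.5401 servings and 3.42 servings → $5.40.
carrots + kale with both tight: 1.542 servings and 3.344 servings → $5.05.
The minimum over all feasible corners is $2.92.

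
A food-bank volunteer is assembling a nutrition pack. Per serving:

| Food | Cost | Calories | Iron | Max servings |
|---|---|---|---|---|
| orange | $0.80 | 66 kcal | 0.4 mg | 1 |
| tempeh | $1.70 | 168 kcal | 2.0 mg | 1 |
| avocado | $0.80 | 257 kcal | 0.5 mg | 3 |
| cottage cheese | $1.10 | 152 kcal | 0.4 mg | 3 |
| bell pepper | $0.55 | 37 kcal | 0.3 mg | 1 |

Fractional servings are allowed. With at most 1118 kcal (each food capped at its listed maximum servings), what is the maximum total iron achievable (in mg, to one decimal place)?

4.7 mg

Iron per kcal: tempeh 0.0119, bell pepper 0.008108, orange 0.006061, cottage cheese 0.002632, avocado 0.001946.
Take 1 serving of tempeh: uses 168 kcal, +2.0 mg iron (running total 2.0 mg).
Take 1 serving of bell pepper: uses 37 kcal, +0.3 mg iron (running total 2.3 mg).
Take 1 serving of orange: uses 66 kcal, +0.4 mg iron (running total 2.7 mg).
Take 3 servings of cottage cheese: uses 456 kcal, +1.2 mg iron (running total 3.9 mg).
Take 1.521 servings of avocado: uses 391 kcal, +0.8 mg iron (running total 4.7 mg).
Filling greedily by iron-per-kcal is optimal for one linear limit, giving 4.7 mg.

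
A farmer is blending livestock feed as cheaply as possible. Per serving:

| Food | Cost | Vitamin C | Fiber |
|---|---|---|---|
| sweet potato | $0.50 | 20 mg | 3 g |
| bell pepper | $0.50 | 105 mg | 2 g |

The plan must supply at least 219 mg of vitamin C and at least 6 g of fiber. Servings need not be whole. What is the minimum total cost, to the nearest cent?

$1.33

Two binding constraints pin down two serving amounts, so the optimal mix uses at most two foods. The candidates are each food alone (scaled to the tighter of vitamin C/fiber) and each pair with both constraints tight.
sweet potato only: max(219/20, 6/3) = 10.95 servings → $5.47.
bell pepper only: max(219/105, 6/2) = 3 servings → $1.50.
sweet potato + bell pepper with both tight: 0.6982 servings and 1.953 servings → $1.33.
Cheapest feasible corner: $1.33.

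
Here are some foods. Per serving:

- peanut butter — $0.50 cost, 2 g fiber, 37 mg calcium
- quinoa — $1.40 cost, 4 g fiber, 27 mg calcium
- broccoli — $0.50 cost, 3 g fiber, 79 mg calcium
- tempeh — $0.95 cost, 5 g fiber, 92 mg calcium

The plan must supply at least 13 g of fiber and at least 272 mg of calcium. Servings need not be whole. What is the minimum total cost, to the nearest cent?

$2.17

A basic optimal solution has at most two foods positive. Try each food alone and each pair with both targets met exactly.
peanut butter only: max(13/2, 272/37) = 7.351 servings → $3.68.
quinoa only: max(13/4, 272/27) = 10.07 servings → $14.10.
broccoli only: max(13/3, 272/79) = 4.333 servings → $2.17.
tempeh only: max(13/5, 272/92) = 2.957 servings → $2.81.
peanut butter + quinoa: intersection lies outside the first quadrant.
peanut butter + broccoli with both tight: 4.489 servings and 1.34 servings → $2.91.
peanut butter + tempeh: the both-tight solution has a negative serving — not a feasible corner.
quinoa + broccoli with both tight: 0.8979 servings and 3.136 servings → $2.83.
quinoa + tempeh with both targets exact would need a negative amount; discard.
broccoli + tempeh with both tight: 1.378 servings and 1.773 servings → $2.37.
So the least-cost plan costs $2.17.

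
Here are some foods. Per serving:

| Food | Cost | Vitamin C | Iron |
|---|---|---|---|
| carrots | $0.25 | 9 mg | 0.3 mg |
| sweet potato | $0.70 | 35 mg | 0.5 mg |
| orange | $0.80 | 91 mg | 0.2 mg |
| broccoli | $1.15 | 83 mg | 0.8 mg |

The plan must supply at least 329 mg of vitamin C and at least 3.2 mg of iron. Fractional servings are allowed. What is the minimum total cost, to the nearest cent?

$4.40

Compare the cost at each extreme point of the feasible region.
carrots only: max(329/9, 3.2/0.3) = 36.56 servings → $9.14.
sweet potato only: max(329/35, 3.2/0.5) = 9.4 servings → $6.58.
orange only: max(329/91, 3.2/0.2) = 16 servings → $12.80.
broccoli only: max(329/83, 3.2/0.8) = 4 servings → $4.60.
carrots + sweet potato: intersection lies outside the first quadrant.
carrots + orange with both tight: 8.839 servings and 2.741 servings → $4.40.
carrots + broccoli with both tight: 0.1356 servings and 3.949 servings → $4.58.
sweet potato + orange with both tight: 5.855 servings and 1.364 servings → $5.19.
sweet potato + broccoli with both tight: 0.1778 servings and 3.889 servings → $4.60.
orange + broccoli: intersection lies outside the first quadrant.
The minimum over all feasible corners is $4.40.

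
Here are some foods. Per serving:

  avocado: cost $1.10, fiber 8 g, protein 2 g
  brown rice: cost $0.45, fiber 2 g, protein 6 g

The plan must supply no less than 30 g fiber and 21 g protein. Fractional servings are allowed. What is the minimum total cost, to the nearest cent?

An LP optimum is at a vertex; with two nutrient constraints at most two foods are used. Check each candidate.
avocado only: max(30/8, 21/2) = 10.5 servings → $11.55.
brown rice only: max(30/2, 21/6) = 15 servings → $6.75.
avocado + brown rice with both tight: 3.136 servings and 2.455 servings → $4.55.
So the least-cost plan costs $4.55.

$4.55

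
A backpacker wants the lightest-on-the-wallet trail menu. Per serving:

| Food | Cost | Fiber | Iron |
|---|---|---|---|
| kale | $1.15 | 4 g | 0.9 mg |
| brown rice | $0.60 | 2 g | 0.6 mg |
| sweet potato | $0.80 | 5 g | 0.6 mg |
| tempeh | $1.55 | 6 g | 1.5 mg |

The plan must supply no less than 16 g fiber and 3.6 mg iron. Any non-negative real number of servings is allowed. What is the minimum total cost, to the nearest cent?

$3.83

With two linear requirements the optimum uses one or two foods; enumerate the corners.
kale only: max(16/4, 3.6/0.9) = 4 servings → $4.60.
brown rice only: max(16/2, 3.6/0.6) = 8 servings → $4.80.
sweet potato only: max(16/5, 3.6/0.6) = 6 servings → $4.80.
tempeh only: max(16/6, 3.6/1.5) = 2.667 servings → $4.13.
kale + brown rice with both tight: 4 servings and 0 servings → $4.60.
kale + sweet potato with both tight: 4 servings and 0 servings → $4.60.
kale + tempeh with both tight: 4 servings and 0 servings → $4.60.
brown rice + sweet potato with both tight: 4.667 servings and 1.333 servings → $3.87.
brown rice + tempeh: intersection lies outside the first quadrant.
sweet potato + tempeh with both tight: 0.6154 servings and 2.154 servings → $3.83.
The minimum over all feasible corners is $3.83.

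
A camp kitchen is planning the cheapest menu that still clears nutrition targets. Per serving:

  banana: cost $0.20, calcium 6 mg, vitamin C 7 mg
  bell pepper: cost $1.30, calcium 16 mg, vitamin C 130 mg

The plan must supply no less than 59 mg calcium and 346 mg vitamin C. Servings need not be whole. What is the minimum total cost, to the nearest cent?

banana only: max(59/6, 346/7) = 49.43 servings → $9.89.
bell pepper only: max(59/16, 346/130) = 3.688 servings → $4.79.
banana + bell pepper with both tight: 3.195 servings and 2.49 servings → $3.88.
Cheapest feasible corner: $3.88.

$3.88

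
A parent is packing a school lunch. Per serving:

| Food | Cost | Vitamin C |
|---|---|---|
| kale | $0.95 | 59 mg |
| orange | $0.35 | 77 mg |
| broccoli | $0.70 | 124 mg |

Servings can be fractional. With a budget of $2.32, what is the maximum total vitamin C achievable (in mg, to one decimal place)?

510.4 mg

Vitamin C per dollar: orange 220, broccoli 177.1, kale 62.11.
With no serving limits, spend the whole cost allowance on orange: $2.32 / $0.35 × 77 mg = 510.4 mg.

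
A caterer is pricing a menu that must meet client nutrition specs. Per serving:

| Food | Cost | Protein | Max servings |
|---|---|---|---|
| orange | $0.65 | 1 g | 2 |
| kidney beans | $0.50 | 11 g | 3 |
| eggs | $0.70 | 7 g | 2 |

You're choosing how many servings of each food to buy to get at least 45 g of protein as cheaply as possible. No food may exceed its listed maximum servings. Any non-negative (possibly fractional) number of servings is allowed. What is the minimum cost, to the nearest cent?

Cost per g of protein: kidney beans $0.0455, eggs $0.1000, orange $0.6500.
Take 3 servings of kidney beans: +33.0 g protein for $1.50 (total $1.50, still need 12.0 g).
Take 1.714 servings of eggs: +12.0 g protein for $1.20 (total $2.70, still need 0.0 g).
Filling from the cheapest source first is optimal under one linear minimum: $2.70.

$2.70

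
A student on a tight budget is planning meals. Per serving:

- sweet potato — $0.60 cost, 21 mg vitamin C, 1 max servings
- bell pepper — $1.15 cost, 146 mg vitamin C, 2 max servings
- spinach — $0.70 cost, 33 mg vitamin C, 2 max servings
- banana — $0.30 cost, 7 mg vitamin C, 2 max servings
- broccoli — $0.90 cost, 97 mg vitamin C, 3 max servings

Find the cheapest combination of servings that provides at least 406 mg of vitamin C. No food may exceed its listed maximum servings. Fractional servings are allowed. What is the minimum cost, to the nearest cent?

$3.36

Cost per mg of vitamin C: bell pepper $0.0079, broccoli $0.0093, spinach $0.0212, sweet potato $0.0286, banana $0.0429.
Take 2 servings of bell pepper: +292.0 mg vitamin C for $2.30 (total $2.30, still need 114.0 mg).
Take 1.175 servings of broccoli: +114.0 mg vitamin C for $1.06 (total $3.36, still need 0.0 mg).
Greedy by cheapest-per-mg is optimal for a single linear constraint, so the minimum cost is $3.36.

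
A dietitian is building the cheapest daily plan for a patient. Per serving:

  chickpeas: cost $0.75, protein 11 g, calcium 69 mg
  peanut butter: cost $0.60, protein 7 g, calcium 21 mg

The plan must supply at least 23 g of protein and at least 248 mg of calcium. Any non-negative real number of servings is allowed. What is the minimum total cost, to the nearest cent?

The cheapest plan sits at a corner of the feasible region — with two constraints it uses at most two foods.
chickpeas only: max(23/11, 248/69) = 3.594 servings → $2.70.
peanut butter only: max(23/7, 248/21) = 11.81 servings → $7.09.
chickpeas + peanut butter: the both-tight solution has a negative serving — not a feasible corner.
The minimum over all feasible corners is $2.70.

$2.70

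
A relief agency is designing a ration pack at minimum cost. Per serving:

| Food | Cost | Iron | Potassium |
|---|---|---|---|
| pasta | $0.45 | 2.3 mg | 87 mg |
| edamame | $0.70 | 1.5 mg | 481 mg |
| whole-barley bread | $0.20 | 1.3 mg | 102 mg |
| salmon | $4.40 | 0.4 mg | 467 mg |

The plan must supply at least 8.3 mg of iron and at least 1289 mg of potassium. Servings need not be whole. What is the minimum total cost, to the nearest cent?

$2.10

A basic optimal solution has at most two foods positive. Try each food alone and each pair with both targets met exactly.
pasta only: max(8.3/2.3, 1289/87) = 14.82 servings → $6.67.
edamame only: max(8.3/1.5, 1289/481) = 5.533 servings → $3.87.
whole-barley bread only: max(8.3/1.3, 1289/102) = 12.64 servings → $2.53.
salmon only: max(8.3/0.4, 1289/467) = 20.75 servings → $91.30.
pasta + edamame with both tight: 2.11 servings and 2.298 servings → $2.56.
pasta + whole-barley bread: the both-tight solution has a negative serving — not a feasible corner.
pasta + salmon with both tight: 3.233 servings and 2.158 servings → $10.95.
edamame + whole-barley bread with both tight: 1.755 servings and 4.359 servings → $2.10.
edamame + salmon: the both-tight solution has a negative serving — not a feasible corner.
whole-barley bread + salmon with both tight: 5.934 servings and 1.464 servings → $7.63.
So the least-cost plan costs $2.10.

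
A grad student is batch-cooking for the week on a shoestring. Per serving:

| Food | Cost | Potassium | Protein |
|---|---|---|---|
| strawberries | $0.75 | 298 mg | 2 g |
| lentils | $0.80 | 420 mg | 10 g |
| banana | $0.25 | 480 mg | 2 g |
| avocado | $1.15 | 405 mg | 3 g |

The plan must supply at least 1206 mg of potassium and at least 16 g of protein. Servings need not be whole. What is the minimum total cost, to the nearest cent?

A basic optimal solution has at most two foods positive. Try each food alone and each pair with both targets met exactly.
strawberries only: max(1206/298, 16/2) = 8 servings → $6.00.
lentils only: max(1206/420, 16/10) = 2.871 servings → $2.30.
banana only: max(1206/480, 16/2) = 8 servings → $2.00.
avocado only: max(1206/405, 16/3) = 5.333 servings → $6.13.
strawberries + lentils with both tight: 2.495 servings and 1.101 servings → $2.75.
strawberries + banana: intersection lies outside the first quadrant.
strawberries + avocado with both targets exact would need a negative amount; discard.
lentils + banana with both tight: 1.33 servings and 1.348 servings → $1.40.
lentils + avocado with both tight: 1.026 servings and 1.914 servings → $3.02.
banana + avocado: the both-tight solution has a negative serving — not a feasible corner.
Cheapest feasible corner: $1.40.

$1.40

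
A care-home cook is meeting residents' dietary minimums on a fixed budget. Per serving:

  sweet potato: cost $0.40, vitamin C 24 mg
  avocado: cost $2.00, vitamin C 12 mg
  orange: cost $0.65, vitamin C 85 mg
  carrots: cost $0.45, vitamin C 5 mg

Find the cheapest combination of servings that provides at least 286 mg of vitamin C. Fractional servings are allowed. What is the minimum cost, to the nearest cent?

Cost per mg of vitamin C: orange $0.0076, sweet potato $0.0167, carrots $0.0900, avocado $0.1667.
With no serving limits, use only orange: 286 mg / 85 mg = 3.365 servings × $0.65 = $2.19.

$2.19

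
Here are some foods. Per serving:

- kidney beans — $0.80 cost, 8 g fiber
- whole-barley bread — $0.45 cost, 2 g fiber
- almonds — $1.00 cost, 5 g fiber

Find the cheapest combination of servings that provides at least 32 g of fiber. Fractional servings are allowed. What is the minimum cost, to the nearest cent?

Cost per g of fiber: kidney beans $0.1000, almonds $0.2000, whole-barley bread $0.2250.
With no serving limits, use only kidney beans: 32 g / 8 g = 4 servings × $0.80 = $3.20.

$3.20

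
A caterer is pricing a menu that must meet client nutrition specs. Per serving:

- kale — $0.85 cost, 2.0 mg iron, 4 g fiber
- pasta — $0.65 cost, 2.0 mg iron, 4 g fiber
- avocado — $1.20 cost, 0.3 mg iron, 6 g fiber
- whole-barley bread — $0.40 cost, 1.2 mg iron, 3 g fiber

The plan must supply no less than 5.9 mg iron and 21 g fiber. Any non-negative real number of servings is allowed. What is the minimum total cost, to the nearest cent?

This is a tiny linear program; its minimum lies at a vertex of the feasible set. List the vertices and price them.
kale only: max(5.9/2.0, 21/4) = 5.25 servings → $4.46.
pasta only: max(5.9/2.0, 21/4) = 5.25 servings → $3.41.
avocado only: max(5.9/0.3, 21/6) = 19.67 servings → $23.60.
whole-barley bread only: max(5.9/1.2, 21/3) = 7 servings → $2.80.
kale + pasta (both tight): parallel constraints — no distinct corner.
kale + avocado with both tight: 2.694 servings and 1.704 servings → $4.33.
kale + whole-barley bread: intersection lies outside the first quadrant.
pasta + avocado with both tight: 2.694 servings and 1.704 servings → $3.80.
pasta + whole-barley bread: intersection lies outside the first quadrant.
avocado + whole-barley bread with both tight: 1.19 servings and 4.619 servings → $3.28.
The minimum over all feasible corners is $2.80.

$2.80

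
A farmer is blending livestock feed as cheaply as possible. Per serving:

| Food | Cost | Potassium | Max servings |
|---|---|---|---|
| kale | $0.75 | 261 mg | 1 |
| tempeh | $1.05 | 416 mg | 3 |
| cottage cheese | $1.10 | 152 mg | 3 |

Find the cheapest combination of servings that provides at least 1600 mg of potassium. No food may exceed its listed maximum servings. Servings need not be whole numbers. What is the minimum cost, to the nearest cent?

Cost per mg of potassium: tempeh $0.0025, kale $0.0029, cottage cheese $0.0072.
Take 3 servings of tempeh: +1248.0 mg potassium for $3.15 (total $3.15, still need 352.0 mg).
Take 1 serving of kale: +261.0 mg potassium for $0.75 (total $3.90, still need 91.0 mg).
Take 0.5987 servings of cottage cheese: +91.0 mg potassium for $0.66 (total $4.56, still need 0.0 mg).
Greedy by cheapest-per-mg is optimal for a single linear constraint, so the minimum cost is $4.56.

$4.56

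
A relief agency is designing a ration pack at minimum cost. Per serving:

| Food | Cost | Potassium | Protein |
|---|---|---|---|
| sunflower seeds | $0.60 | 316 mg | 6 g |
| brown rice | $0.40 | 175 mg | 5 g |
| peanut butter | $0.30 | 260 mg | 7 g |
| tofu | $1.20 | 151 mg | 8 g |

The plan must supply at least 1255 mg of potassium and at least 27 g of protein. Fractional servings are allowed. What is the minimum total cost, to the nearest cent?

$1.45

An LP optimum is at a vertex; with two nutrient constraints at most two foods are used. Check each candidate.
sunflower seeds only: max(1255/316, 27/6) = 4.5 servings → $2.70.
brown rice only: max(1255/175, 27/5) = 7.171 servings → $2.87.
peanut butter only: max(1255/260, 27/7) = 4.827 servings → $1.45.
tofu only: max(1255/151, 27/8) = 8.311 servings → $9.97.
sunflower seeds + brown rice with both tight: 2.925 servings and 1.891 servings → $2.51.
sunflower seeds + peanut butter with both tight: 2.707 servings and 1.537 servings → $2.09.
sunflower seeds + tofu with both tight: 3.676 servings and 0.6178 servings → $2.95.
brown rice + peanut butter: the both-tight solution has a negative serving — not a feasible corner.
brown rice + tofu: the both-tight solution has a negative serving — not a feasible corner.
peanut butter + tofu: the both-tight solution has a negative serving — not a feasible corner.
Cheapest feasible corner: $1.45.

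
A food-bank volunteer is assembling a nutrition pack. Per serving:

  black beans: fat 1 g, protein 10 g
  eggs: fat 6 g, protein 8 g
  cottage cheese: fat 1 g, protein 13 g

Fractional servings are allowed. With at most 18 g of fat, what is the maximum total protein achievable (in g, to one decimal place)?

234.0 g

Protein per g fat: cottage cheese 13, black beans 10, eggs 1.333.
With no serving limits, spend the whole fat allowance on cottage cheese: 18 g / 1 g × 13 g = 234.0 g.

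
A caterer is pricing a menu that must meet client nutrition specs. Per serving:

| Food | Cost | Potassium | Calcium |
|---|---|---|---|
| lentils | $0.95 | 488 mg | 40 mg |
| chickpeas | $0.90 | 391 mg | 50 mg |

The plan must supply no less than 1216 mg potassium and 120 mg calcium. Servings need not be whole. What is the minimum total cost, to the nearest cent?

This is a tiny linear program; its minimum lies at a vertex of the feasible set. List the vertices and price them.
lentils only: max(1216/488, 120/40) = 3 servings → $2.85.
chickpeas only: max(1216/391, 120/50) = 3.11 servings → $2.80.
lentils + chickpeas with both tight: 1.584 servings and 1.132 servings → $2.52.
Cheapest feasible corner: $2.52.

$2.52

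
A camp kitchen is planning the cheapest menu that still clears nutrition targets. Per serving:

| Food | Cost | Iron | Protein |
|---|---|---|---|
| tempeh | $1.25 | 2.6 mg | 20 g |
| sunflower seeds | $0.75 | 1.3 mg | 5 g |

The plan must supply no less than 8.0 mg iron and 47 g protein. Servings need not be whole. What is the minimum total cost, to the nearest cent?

$3.85

Compare the cost at each extreme point of the feasible region.
tempeh only: max(8.0/2.6, 47/20) = 3.077 servings → $3.85.
sunflower seeds only: max(8.0/1.3, 47/5) = 9.4 servings → $7.05.
tempeh + sunflower seeds with both tight: 1.623 servings and 2.908 servings → $4.21.
Cheapest feasible corner: $3.85.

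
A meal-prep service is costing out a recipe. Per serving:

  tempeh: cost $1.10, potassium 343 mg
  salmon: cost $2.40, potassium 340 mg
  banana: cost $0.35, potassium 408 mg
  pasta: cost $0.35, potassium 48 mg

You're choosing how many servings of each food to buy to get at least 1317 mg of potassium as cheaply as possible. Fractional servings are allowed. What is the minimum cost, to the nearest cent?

Cost per mg of potassium: banana $0.0009, tempeh $0.0032, salmon $0.0071, pasta $0.0073.
With no serving limits, use only banana: 1317 mg / 408 mg = 3.228 servings × $0.35 = $1.13.

$1.13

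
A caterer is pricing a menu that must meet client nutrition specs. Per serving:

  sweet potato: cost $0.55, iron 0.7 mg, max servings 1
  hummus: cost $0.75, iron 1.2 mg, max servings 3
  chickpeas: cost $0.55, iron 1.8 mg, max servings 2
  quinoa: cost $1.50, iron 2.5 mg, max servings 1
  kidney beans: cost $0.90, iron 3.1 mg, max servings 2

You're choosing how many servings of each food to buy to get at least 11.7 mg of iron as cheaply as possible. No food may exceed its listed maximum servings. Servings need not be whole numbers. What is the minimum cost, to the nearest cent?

Cost per mg of iron: kidney beans $0.2903, chickpeas $0.3056, quinoa $0.6000, hummus $0.6250, sweet potato $0.7857.
Take 2 servings of kidney beans: +6.2 mg iron for $1.80 (total $1.80, still need 5.5 mg).
Take 2 servings of chickpeas: +3.6 mg iron for $1.10 (total $2.90, still need 1.9 mg).
Take 0.76 servings of quinoa: +1.9 mg iron for $1.14 (total $4.04, still need 0.0 mg).
Filling from the cheapest source first is optimal under one linear minimum: $4.04.

$4.04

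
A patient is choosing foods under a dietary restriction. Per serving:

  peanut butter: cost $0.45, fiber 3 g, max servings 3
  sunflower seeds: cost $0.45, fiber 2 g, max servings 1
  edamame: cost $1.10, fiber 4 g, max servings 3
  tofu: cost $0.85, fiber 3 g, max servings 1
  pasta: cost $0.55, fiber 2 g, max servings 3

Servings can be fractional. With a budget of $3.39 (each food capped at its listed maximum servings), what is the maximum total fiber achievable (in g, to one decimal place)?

Fiber per dollar: peanut butter 6.667, sunflower seeds 4.444, edamame 3.636, pasta 3.636, tofu 3.529.
Take 3 servings of peanut butter: spends $1.35, +9.0 g fiber (running total 9.0 g).
Take 1 serving of sunflower seeds: spends $0.45, +2.0 g fiber (running total 11.0 g).
Take 1.445 servings of edamame: spends $1.59, +5.8 g fiber (running total 16.8 g).
Greedy by best ratio exhausts the cost allowance optimally: 16.8 g.

16.8 g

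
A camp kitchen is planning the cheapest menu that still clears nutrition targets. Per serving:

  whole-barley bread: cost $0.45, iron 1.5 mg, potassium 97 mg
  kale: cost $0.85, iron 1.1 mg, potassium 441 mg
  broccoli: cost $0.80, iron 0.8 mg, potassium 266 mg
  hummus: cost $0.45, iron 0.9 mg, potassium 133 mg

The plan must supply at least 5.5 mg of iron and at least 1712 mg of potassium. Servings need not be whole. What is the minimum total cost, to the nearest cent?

whole-barley bread only: max(5.5/1.5, 1712/97) = 17.65 servings → $7.94.
kale only: max(5.5/1.1, 1712/441) = 5 servings → $4.25.
broccoli only: max(5.5/0.8, 1712/266) = 6.875 servings → $5.50.
hummus only: max(5.5/0.9, 1712/133) = 12.87 servings → $5.79.
whole-barley bread + kale with both tight: 0.9775 servings and 3.667 servings → $3.56.
whole-barley bread + broccoli with both tight: 0.2906 servings and 6.33 servings → $5.19.
whole-barley bread + hummus: intersection lies outside the first quadrant.
kale + broccoli with both targets exact would need a negative amount; discard.
kale + hummus with both tight: 3.229 servings and 2.164 servings → $3.72.
broccoli + hummus with both tight: 6.085 servings and 0.7023 servings → $5.18.
The minimum over all feasible corners is $3.56.

$3.56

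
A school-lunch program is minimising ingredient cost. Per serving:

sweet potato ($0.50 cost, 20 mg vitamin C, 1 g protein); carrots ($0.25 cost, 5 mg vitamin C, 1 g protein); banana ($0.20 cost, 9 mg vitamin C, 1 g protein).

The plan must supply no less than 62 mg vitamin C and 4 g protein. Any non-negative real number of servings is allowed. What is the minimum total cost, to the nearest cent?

$1.38

The cheapest plan sits at a corner of the feasible region — with two constraints it uses at most two foods.
sweet potato only: max(62/20, 4/1) = 4 servings → $2.00.
carrots only: max(62/5, 4/1) = 12.4 servings → $3.10.
banana only: max(62/9, 4/1) = 6.889 servings → $1.38.
sweet potato + carrots with both tight: 2.8 servings and 1.2 servings → $1.70.
sweet potato + banana with both tight: 2.364 servings and 1.636 servings → $1.51.
carrots + banana: intersection lies outside the first quadrant.
Cheapest feasible corner: $1.38.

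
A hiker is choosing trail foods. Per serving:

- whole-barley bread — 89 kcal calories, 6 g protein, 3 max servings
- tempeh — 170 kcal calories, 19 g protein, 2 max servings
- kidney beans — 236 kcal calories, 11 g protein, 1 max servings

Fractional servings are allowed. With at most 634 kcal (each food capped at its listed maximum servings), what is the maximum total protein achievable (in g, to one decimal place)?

57.3 g

Protein per kcal: tempeh 0.1118, whole-barley bread 0.06742, kidney beans 0.04661.
Take 2 servings of tempeh: uses 340 kcal, +38.0 g protein (running total 38.0 g).
Take 3 servings of whole-barley bread: uses 267 kcal, +18.0 g protein (running total 56.0 g).
Take 0.1144 servings of kidney beans: uses 27 kcal, +1.3 g protein (running total 57.3 g).
Greedy by best ratio exhausts the calories allowance optimally: 57.3 g.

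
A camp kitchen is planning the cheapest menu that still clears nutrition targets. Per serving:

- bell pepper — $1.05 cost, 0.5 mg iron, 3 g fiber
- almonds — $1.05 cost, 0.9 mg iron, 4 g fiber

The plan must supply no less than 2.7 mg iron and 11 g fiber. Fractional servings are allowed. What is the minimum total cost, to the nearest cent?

bell pepper only: max(2.7/0.5, 11/3) = 5.4 servings → $5.67.
almonds only: max(2.7/0.9, 11/4) = 3 servings → $3.15.
bell pepper + almonds: intersection lies outside the first quadrant.
Cheapest feasible corner: $3.15.

$3.15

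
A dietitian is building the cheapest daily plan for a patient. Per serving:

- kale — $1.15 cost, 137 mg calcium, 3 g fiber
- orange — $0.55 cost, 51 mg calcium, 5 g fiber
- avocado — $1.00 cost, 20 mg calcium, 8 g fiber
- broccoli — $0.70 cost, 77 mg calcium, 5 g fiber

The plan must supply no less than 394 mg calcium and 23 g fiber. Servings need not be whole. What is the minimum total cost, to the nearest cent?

For a min-cost LP with two ≥-constraints, a basic feasible solution has at most two positive variables.
kale only: max(394/137, 23/3) = 7.667 servings → $8.82.
orange only: max(394/51, 23/5) = 7.725 servings → $4.25.
avocado only: max(394/20, 23/8) = 19.7 servings → $19.70.
broccoli only: max(394/77, 23/5) = 5.117 servings → $3.58.
kale + orange with both tight: 1.498 servings and 3.701 servings → $3.76.
kale + avocado with both tight: 2.598 servings and 1.901 servings → $4.89.
kale + broccoli with both tight: 0.4383 servings and 4.337 servings → $3.54.
orange + avocado with both targets exact would need a negative amount; discard.
orange + broccoli: intersection lies outside the first quadrant.
avocado + broccoli: intersection lies outside the first quadrant.
So the least-cost plan costs $3.54.

$3.54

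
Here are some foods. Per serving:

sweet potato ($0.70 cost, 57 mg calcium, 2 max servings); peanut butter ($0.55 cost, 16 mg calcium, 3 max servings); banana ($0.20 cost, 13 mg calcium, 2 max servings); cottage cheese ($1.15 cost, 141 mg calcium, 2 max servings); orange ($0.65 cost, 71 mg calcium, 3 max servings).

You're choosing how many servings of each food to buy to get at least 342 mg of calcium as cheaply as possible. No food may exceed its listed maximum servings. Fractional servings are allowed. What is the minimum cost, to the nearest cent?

Cost per mg of calcium: cottage cheese $0.0082, orange $0.0092, sweet potato $0.0123, banana $0.0154, peanut butter $0.0344.
Take 2 servings of cottage cheese: +282.0 mg calcium for $2.30 (total $2.30, still need 60.0 mg).
Take 0.8451 servings of orange: +60.0 mg calcium for $0.55 (total $2.85, still need 0.0 mg).
Filling from the cheapest source first is optimal under one linear minimum: $2.85.

$2.85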